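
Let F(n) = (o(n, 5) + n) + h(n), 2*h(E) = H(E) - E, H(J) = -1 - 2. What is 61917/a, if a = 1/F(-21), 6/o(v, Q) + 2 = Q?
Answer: -619170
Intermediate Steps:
H(J) = -3
o(v, Q) = 6/(-2 + Q)
h(E) = -3/2 - E/2 (h(E) = (-3 - E)/2 = -3/2 - E/2)
F(n) = ½ + n/2 (F(n) = (6/(-2 + 5) + n) + (-3/2 - n/2) = (6/3 + n) + (-3/2 - n/2) = (6*(⅓) + n) + (-3/2 - n/2) = (2 + n) + (-3/2 - n/2) = ½ + n/2)
a = -⅒ (a = 1/(½ + (½)*(-21)) = 1/(½ - 21/2) = 1/(-10) = -⅒ ≈ -0.10000)
61917/a = 61917/(-⅒) = 61917*(-10) = -619170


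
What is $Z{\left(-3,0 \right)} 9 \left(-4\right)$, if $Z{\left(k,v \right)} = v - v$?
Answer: $0$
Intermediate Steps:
$Z{\left(k,v \right)} = 0$
$Z{\left(-3,0 \right)} 9 \left(-4\right) = 0 \cdot 9 \left(-4\right) = 0 \left(-4\right) = 0$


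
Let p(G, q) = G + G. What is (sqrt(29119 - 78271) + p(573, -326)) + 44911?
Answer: 46057 + 128*I*sqrt(3) ≈ 46057.0 + 221.7*I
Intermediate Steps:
p(G, q) = 2*G
(sqrt(29119 - 78271) + p(573, -326)) + 44911 = (sqrt(29119 - 78271) + 2*573) + 44911 = (sqrt(-49152) + 1146) + 44911 = (128*I*sqrt(3) + 1146) + 44911 = (1146 + 128*I*sqrt(3)) + 44911 = 46057 + 128*I*sqrt(3)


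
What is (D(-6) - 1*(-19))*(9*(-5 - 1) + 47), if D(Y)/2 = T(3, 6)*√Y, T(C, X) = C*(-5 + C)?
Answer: -133 + 84*I*√6 ≈ -133.0 + 205.76*I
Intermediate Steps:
D(Y) = -12*√Y (D(Y) = 2*((3*(-5 + 3))*√Y) = 2*((3*(-2))*√Y) = 2*(-6*√Y) = -12*√Y)
(D(-6) - 1*(-19))*(9*(-5 - 1) + 47) = (-12*I*√6 - 1*(-19))*(9*(-5 - 1) + 47) = (-12*I*√6 + 19)*(9*(-6) + 47) = (-12*I*√6 + 19)*(-54 + 47) = (19 - 12*I*√6)*(-7) = -133 + 84*I*√6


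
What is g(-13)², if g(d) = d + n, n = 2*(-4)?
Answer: 441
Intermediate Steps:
n = -8
g(d) = -8 + d (g(d) = d - 8 = -8 + d)
g(-13)² = (-8 - 13)² = (-21)² = 441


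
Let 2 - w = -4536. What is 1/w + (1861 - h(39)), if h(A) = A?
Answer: 8268237/4538 ≈ 1822.0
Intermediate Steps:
w = 4538 (w = 2 - 1*(-4536) = 2 + 4536 = 4538)
1/w + (1861 - h(39)) = 1/4538 + (1861 - 1*39) = 1/4538 + (1861 - 39) = 1/4538 + 1822 = 8268237/4538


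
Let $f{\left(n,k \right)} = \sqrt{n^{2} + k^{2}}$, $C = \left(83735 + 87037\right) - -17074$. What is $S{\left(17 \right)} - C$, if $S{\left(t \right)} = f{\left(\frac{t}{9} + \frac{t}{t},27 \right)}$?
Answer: $-187846 + \frac{5 \sqrt{2389}}{9} \approx -1.8782 \cdot 10^{5}$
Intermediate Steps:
$C = 187846$ ($C = 170772 + 17074 = 187846$)
$f{\left(n,k \right)} = \sqrt{k^{2} + n^{2}}$
$S{\left(t \right)} = \sqrt{729 + \left(1 + \frac{t}{9}\right)^{2}}$ ($S{\left(t \right)} = \sqrt{27^{2} + \left(\frac{t}{9} + \frac{t}{t}\right)^{2}} = \sqrt{729 + \left(t \frac{1}{9} + 1\right)^{2}} = \sqrt{729 + \left(\frac{t}{9} + 1\right)^{2}} = \sqrt{729 + \left(1 + \frac{t}{9}\right)^{2}}$)
$S{\left(17 \right)} - C = \frac{\sqrt{59049 + \left(9 + 17\right)^{2}}}{9} - 187846 = \frac{\sqrt{59049 + 26^{2}}}{9} - 187846 = \frac{\sqrt{59049 + 676}}{9} - 187846 = \frac{\sqrt{59725}}{9} - 187846 = \frac{5 \sqrt{2389}}{9} - 187846 = -187846 + \frac{5 \sqrt{2389}}{9}$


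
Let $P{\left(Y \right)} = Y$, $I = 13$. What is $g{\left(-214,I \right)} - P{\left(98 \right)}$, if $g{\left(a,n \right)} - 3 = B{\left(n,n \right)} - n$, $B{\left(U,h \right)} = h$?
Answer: $-95$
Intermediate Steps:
$g{\left(a,n \right)} = 3$ ($g{\left(a,n \right)} = 3 + \left(n - n\right) = 3 + 0 = 3$)
$g{\left(-214,I \right)} - P{\left(98 \right)} = 3 - 98 = -95$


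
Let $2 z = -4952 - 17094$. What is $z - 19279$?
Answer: $-30302$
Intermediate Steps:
$z = -11023$ ($z = \frac{-4952 - 17094}{2} = \frac{1}{2} \left(-22046\right) = -11023$)
$z - 19279 = -11023 - 19279 = -30302$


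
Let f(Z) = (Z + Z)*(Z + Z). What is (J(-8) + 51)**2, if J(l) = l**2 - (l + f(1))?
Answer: 14161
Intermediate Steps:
f(Z) = 4*Z**2 (f(Z) = (2*Z)*(2*Z) = 4*Z**2)
J(l) = -4 + l**2 - l (J(l) = l**2 - (l + 4*1**2) = l**2 - (l + 4*1) = l**2 - (l + 4) = l**2 - (4 + l) = l**2 + (-4 - l) = -4 + l**2 - l)
(J(-8) + 51)**2 = ((-4 + (-8)**2 - 1*(-8)) + 51)**2 = ((-4 + 64 + 8) + 51)**2 = (68 + 51)**2 = 119**2 = 14161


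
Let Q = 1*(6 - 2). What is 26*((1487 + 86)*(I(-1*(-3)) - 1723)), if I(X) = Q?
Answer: -70303662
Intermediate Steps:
Q = 4 (Q = 1*4 = 4)
I(X) = 4
26*((1487 + 86)*(I(-1*(-3)) - 1723)) = 26*((1487 + 86)*(4 - 1723)) = 26*(1573*(-1719)) = 26*(-2703987) = -70303662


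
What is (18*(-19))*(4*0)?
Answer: 0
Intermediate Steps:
(18*(-19))*(4*0) = -342*0 = 0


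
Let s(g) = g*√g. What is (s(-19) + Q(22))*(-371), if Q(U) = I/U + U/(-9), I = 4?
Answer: 83104/99 + 7049*I*√19 ≈ 839.43 + 30726.0*I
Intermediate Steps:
s(g) = g^(3/2)
Q(U) = 4/U - U/9 (Q(U) = 4/U + U/(-9) = 4/U + U*(-⅑) = 4/U - U/9)
(s(-19) + Q(22))*(-371) = ((-19)^(3/2) + (4/22 - ⅑*22))*(-371) = (-19*I*√19 + (4*(1/22) - 22/9))*(-371) = (-19*I*√19 + (2/11 - 22/9))*(-371) = (-19*I*√19 - 224/99)*(-371) = (-224/99 - 19*I*√19)*(-371) = 83104/99 + 7049*I*√19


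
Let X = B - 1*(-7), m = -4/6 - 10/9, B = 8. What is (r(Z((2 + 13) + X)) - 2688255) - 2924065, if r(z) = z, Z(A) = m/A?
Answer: -757663208/135 ≈ -5.6123e+6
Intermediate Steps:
m = -16/9 (m = -4*1/6 - 10*1/9 = -2/3 - 10/9 = -16/9 ≈ -1.7778)
X = 15 (X = 8 - 1*(-7) = 8 + 7 = 15)
Z(A) = -16/(9*A)
(r(Z((2 + 13) + X)) - 2688255) - 2924065 = (-16/(9*((2 + 13) + 15)) - 2688255) - 2924065 = (-16/(9*(15 + 15)) - 2688255) - 2924065 = (-16/9/30 - 2688255) - 2924065 = (-16/9*1/30 - 2688255) - 2924065 = (-8/135 - 2688255) - 2924065 = -362914433/135 - 2924065 = -757663208/135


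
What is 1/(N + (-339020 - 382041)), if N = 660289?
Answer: -1/60772 ≈ -1.6455e-5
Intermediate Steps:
1/(N + (-339020 - 382041)) = 1/(660289 + (-339020 - 382041)) = 1/(660289 - 721061) = 1/(-60772) = -1/60772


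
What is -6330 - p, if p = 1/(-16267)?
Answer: -102970109/16267 ≈ -6330.0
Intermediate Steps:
p = -1/16267 ≈ -6.1474e-5
-6330 - p = -6330 - 1*(-1/16267) = -6330 + 1/16267 = -102970109/16267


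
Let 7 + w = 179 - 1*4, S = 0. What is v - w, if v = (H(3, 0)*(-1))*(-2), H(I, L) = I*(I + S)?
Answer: -150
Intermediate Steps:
H(I, L) = I² (H(I, L) = I*(I + 0) = I*I = I²)
w = 168 (w = -7 + (179 - 1*4) = -7 + (179 - 4) = -7 + 175 = 168)
v = 18 (v = (3²*(-1))*(-2) = (9*(-1))*(-2) = -9*(-2) = 18)
v - w = 18 - 1*168 = 18 - 168 = -150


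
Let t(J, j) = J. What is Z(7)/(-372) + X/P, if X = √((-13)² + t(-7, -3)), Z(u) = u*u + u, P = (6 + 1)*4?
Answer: -14/93 + 9*√2/28 ≈ 0.30403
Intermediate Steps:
P = 28 (P = 7*4 = 28)
Z(u) = u + u² (Z(u) = u² + u = u + u²)
X = 9*√2 (X = √((-13)² - 7) = √(169 - 7) = √162 = 9*√2 ≈ 12.728)
Z(7)/(-372) + X/P = (7*(1 + 7))/(-372) + (9*√2)/28 = (7*8)*(-1/372) + (9*√2)*(1/28) = 56*(-1/372) + 9*√2/28 = -14/93 + 9*√2/28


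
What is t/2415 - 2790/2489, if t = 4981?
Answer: 5659859/6010935 ≈ 0.94159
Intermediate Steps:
t/2415 - 2790/2489 = 4981/2415 - 2790/2489 = 5659859/6010935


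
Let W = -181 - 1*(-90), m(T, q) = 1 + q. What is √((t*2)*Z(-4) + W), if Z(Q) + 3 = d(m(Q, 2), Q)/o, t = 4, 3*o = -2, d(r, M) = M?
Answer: I*√67 ≈ 8.1853*I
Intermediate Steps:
o = -⅔ (o = (⅓)*(-2) = -⅔ ≈ -0.66667)
Z(Q) = -3 - 3*Q/2 (Z(Q) = -3 + Q/(-⅔) = -3 + Q*(-3/2) = -3 - 3*Q/2)
W = -91 (W = -181 + 90 = -91)
√((t*2)*Z(-4) + W) = √((4*2)*(-3 - 3/2*(-4)) - 91) = √(8*(-3 + 6) - 91) = √(8*3 - 91) = √(24 - 91) = √(-67) = I*√67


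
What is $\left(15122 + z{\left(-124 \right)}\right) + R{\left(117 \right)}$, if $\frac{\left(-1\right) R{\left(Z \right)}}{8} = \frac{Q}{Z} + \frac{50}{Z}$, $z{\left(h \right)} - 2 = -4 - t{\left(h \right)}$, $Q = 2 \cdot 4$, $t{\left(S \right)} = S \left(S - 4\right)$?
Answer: $- \frac{88448}{117} \approx -755.97$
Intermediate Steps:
$t{\left(S \right)} = S \left(-4 + S\right)$
$Q = 8$
$z{\left(h \right)} = -2 - h \left(-4 + h\right)$ ($z{\left(h \right)} = 2 - \left(4 + h \left(-4 + h\right)\right) = -2 - h \left(-4 + h\right)$)
$R{\left(Z \right)} = - \frac{464}{Z}$ ($R{\left(Z \right)} = - 8 \left(\frac{8}{Z} + \frac{50}{Z}\right) = - 8 \frac{58}{Z} = - \frac{464}{Z}$)
$\left(15122 + z{\left(-124 \right)}\right) + R{\left(117 \right)} = \left(15122 - \left(2 - 124 \left(-4 - 124\right)\right)\right) - \frac{464}{117} = \left(15122 - \left(2 - -15872\right)\right) - \frac{464}{117} = \left(15122 - 15874\right) - \frac{464}{117} = -752 - \frac{464}{117} = - \frac{88448}{117}$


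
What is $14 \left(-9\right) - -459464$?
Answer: $459338$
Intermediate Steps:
$14 \left(-9\right) - -459464 = -126 + 459464 = 459338$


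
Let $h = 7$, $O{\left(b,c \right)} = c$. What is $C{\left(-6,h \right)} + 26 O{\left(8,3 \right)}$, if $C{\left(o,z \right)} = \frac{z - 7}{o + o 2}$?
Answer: $78$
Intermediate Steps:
$C{\left(o,z \right)} = \frac{-7 + z}{3 o}$ ($C{\left(o,z \right)} = \frac{-7 + z}{o + 2 o} = \frac{-7 + z}{3 o}$)
$C{\left(-6,h \right)} + 26 O{\left(8,3 \right)} = \frac{-7 + 7}{3 \left(-6\right)} + 26 \cdot 3 = \frac{1}{3} \left(- \frac{1}{6}\right) 0 + 78 = 0 + 78 = 78$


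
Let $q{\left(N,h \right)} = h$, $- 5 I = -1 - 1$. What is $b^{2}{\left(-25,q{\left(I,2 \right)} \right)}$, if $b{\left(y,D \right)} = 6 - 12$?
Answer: $36$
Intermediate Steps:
$I = \frac{2}{5}$ ($I = - \frac{-1 - 1}{5} = \left(- \frac{1}{5}\right) \left(-2\right) = \frac{2}{5} \approx 0.4$)
$b{\left(y,D \right)} = -6$ ($b{\left(y,D \right)} = 6 - 12 = -6$)
$b^{2}{\left(-25,q{\left(I,2 \right)} \right)} = \left(-6\right)^{2} = 36$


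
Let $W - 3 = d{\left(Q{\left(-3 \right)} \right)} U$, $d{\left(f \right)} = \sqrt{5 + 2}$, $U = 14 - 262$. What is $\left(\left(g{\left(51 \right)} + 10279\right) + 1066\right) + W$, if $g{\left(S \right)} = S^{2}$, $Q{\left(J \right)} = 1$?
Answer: $13949 - 248 \sqrt{7} \approx 13293.0$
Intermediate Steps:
$U = -248$
$d{\left(f \right)} = \sqrt{7}$
$W = 3 - 248 \sqrt{7}$ ($W = 3 + \sqrt{7} \left(-248\right) = 3 - 248 \sqrt{7} \approx -653.15$)
$\left(\left(g{\left(51 \right)} + 10279\right) + 1066\right) + W = \left(\left(51^{2} + 10279\right) + 1066\right) + \left(3 - 248 \sqrt{7}\right) = \left(\left(2601 + 10279\right) + 1066\right) + \left(3 - 248 \sqrt{7}\right) = \left(12880 + 1066\right) + \left(3 - 248 \sqrt{7}\right) = 13946 + \left(3 - 248 \sqrt{7}\right) = 13949 - 248 \sqrt{7}$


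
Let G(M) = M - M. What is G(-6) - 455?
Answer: -455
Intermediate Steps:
G(M) = 0
G(-6) - 455 = 0 - 455 = -455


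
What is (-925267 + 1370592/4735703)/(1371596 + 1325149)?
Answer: -4381788337109/12770983386735 ≈ -0.34310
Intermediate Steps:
(-925267 + 1370592/4735703)/(1371596 + 1325149) = (-925267 + 1370592*(1/4735703))/2696745 = (-925267 + 1370592/4735703)*(1/2696745) = -4381788337109/4735703*1/2696745 = -4381788337109/12770983386735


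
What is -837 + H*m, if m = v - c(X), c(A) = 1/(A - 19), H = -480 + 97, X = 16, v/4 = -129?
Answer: 589990/3 ≈ 1.9666e+5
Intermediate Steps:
v = -516 (v = 4*(-129) = -516)
H = -383
c(A) = 1/(-19 + A)
m = -1547/3 (m = -516 - 1/(-19 + 16) = -516 - 1/(-3) = -516 - 1*(-⅓) = -516 + ⅓ = -1547/3 ≈ -515.67)
-837 + H*m = -837 - 383*(-1547/3) = -837 + 592501/3 = 589990/3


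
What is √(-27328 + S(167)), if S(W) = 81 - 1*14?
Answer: 3*I*√3029 ≈ 165.11*I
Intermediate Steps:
S(W) = 67 (S(W) = 81 - 14 = 67)
√(-27328 + S(167)) = √(-27328 + 67) = √(-27261) = 3*I*√3029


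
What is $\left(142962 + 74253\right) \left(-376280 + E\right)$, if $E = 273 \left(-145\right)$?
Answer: $-90332115975$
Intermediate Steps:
$E = -39585$
$\left(142962 + 74253\right) \left(-376280 + E\right) = \left(142962 + 74253\right) \left(-376280 - 39585\right) = 217215 \left(-415865\right) = -90332115975$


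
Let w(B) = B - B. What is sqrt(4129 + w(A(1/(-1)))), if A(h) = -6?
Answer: sqrt(4129) ≈ 64.257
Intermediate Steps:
w(B) = 0
sqrt(4129 + w(A(1/(-1)))) = sqrt(4129 + 0) = sqrt(4129)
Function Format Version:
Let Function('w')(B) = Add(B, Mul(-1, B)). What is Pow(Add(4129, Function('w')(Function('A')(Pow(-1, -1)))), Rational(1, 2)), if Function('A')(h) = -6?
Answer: Pow(4129, Rational(1, 2)) ≈ 64.257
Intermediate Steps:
Function('w')(B) = 0
Pow(Add(4129, Function('w')(Function('A')(Pow(-1, -1)))), Rational(1, 2)) = Pow(Add(4129, 0), Rational(1, 2)) = Pow(4129, Rational(1, 2))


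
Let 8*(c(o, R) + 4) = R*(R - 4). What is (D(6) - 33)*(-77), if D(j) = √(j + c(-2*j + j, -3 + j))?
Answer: 2541 - 77*√26/4 ≈ 2442.8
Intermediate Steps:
c(o, R) = -4 + R*(-4 + R)/8 (c(o, R) = -4 + (R*(R - 4))/8 = -4 + (R*(-4 + R))/8 = -4 + R*(-4 + R)/8)
D(j) = √(-5/2 + j/2 + (-3 + j)²/8) (D(j) = √(j + (-4 - (-3 + j)/2 + (-3 + j)²/8)) = √(j + (-4 + (3/2 - j/2) + (-3 + j)²/8)) = √(j + (-5/2 - j/2 + (-3 + j)²/8)) = √(-5/2 + j/2 + (-3 + j)²/8))
(D(6) - 33)*(-77) = (√(-22 - 4*6 + 2*6²)/4 - 33)*(-77) = (√(-22 - 24 + 2*36)/4 - 33)*(-77) = (√(-22 - 24 + 72)/4 - 33)*(-77) = (√26/4 - 33)*(-77) = (-33 + √26/4)*(-77) = 2541 - 77*√26/4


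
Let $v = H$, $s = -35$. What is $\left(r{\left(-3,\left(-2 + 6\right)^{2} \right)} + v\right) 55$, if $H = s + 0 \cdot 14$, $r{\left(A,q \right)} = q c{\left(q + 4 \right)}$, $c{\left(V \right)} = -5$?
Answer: $-6325$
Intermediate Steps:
$r{\left(A,q \right)} = - 5 q$ ($r{\left(A,q \right)} = q \left(-5\right) = - 5 q$)
$H = -35$ ($H = -35 + 0 \cdot 14 = -35 + 0 = -35$)
$v = -35$
$\left(r{\left(-3,\left(-2 + 6\right)^{2} \right)} + v\right) 55 = \left(- 5 \left(-2 + 6\right)^{2} - 35\right) 55 = \left(- 5 \cdot 4^{2} - 35\right) 55 = \left(\left(-5\right) 16 - 35\right) 55 = \left(-80 - 35\right) 55 = \left(-115\right) 55 = -6325$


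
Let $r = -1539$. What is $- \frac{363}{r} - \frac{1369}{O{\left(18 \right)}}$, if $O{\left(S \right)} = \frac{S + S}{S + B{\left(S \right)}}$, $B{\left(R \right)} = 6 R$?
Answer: $- \frac{4915837}{1026} \approx -4791.3$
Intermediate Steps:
$O{\left(S \right)} = \frac{2}{7}$ ($O{\left(S \right)} = \frac{S + S}{S + 6 S} = \frac{2 S}{7 S} = 2 S \frac{1}{7 S} = \frac{2}{7}$)
$- \frac{363}{r} - \frac{1369}{O{\left(18 \right)}} = - \frac{363}{-1539} - \frac{1369}{\frac{2}{7}} = \left(-363\right) \left(- \frac{1}{1539}\right) - \frac{9583}{2} = \frac{121}{513} - \frac{9583}{2} = - \frac{4915837}{1026}$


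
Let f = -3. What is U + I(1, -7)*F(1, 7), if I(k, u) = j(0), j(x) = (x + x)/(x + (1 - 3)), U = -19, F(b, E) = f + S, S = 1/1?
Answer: -19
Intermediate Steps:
S = 1
F(b, E) = -2 (F(b, E) = -3 + 1 = -2)
j(x) = 2*x/(-2 + x) (j(x) = (2*x)/(x - 2) = (2*x)/(-2 + x) = 2*x/(-2 + x))
I(k, u) = 0 (I(k, u) = 2*0/(-2 + 0) = 2*0/(-2) = 2*0*(-½) = 0)
U + I(1, -7)*F(1, 7) = -19 + 0*(-2) = -19 + 0 = -19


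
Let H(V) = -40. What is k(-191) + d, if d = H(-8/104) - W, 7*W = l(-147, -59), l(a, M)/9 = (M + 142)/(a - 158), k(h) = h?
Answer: -492438/2135 ≈ -230.65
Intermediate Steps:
l(a, M) = 9*(142 + M)/(-158 + a) (l(a, M) = 9*((M + 142)/(a - 158)) = 9*((142 + M)/(-158 + a)) = 9*(142 + M)/(-158 + a))
W = -747/2135 (W = (9*(142 - 59)/(-158 - 147))/7 = (9*83/(-305))/7 = (9*(-1/305)*83)/7 = (⅐)*(-747/305) = -747/2135 ≈ -0.34988)
d = -84653/2135 (d = -40 - 1*(-747/2135) = -40 + 747/2135 = -84653/2135 ≈ -39.650)
k(-191) + d = -191 - 84653/2135 = -492438/2135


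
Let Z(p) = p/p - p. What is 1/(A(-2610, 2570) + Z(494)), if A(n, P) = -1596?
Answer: -1/2089 ≈ -0.00047870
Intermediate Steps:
Z(p) = 1 - p
1/(A(-2610, 2570) + Z(494)) = 1/(-1596 + (1 - 1*494)) = 1/(-1596 + (1 - 494)) = 1/(-1596 - 493) = 1/(-2089) = -1/2089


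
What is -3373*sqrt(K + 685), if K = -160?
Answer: -16865*sqrt(21) ≈ -77285.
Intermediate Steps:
-3373*sqrt(K + 685) = -3373*sqrt(-160 + 685) = -16865*sqrt(21)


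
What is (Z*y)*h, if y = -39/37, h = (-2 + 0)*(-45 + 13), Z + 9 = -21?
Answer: 74880/37 ≈ 2023.8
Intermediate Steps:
Z = -30 (Z = -9 - 21 = -30)
h = 64 (h = -2*(-32) = 64)
y = -39/37 (y = -39*1/37 = -39/37 ≈ -1.0541)
(Z*y)*h = -30*(-39/37)*64 = (1170/37)*64 = 74880/37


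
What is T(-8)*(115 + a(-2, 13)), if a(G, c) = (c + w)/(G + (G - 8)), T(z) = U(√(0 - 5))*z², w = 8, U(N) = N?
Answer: 7248*I*√5 ≈ 16207.0*I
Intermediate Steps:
T(z) = I*√5*z² (T(z) = √(0 - 5)*z² = √(-5)*z² = (I*√5)*z² = I*√5*z²)
a(G, c) = (8 + c)/(-8 + 2*G) (a(G, c) = (c + 8)/(G + (G - 8)) = (8 + c)/(G + (-8 + G)) = (8 + c)/(-8 + 2*G))
T(-8)*(115 + a(-2, 13)) = (I*√5*(-8)²)*(115 + (8 + 13)/(2*(-4 - 2))) = (I*√5*64)*(115 + (½)*21/(-6)) = (64*I*√5)*(115 + (½)*(-⅙)*21) = (64*I*√5)*(115 - 7/4) = (64*I*√5)*(453/4) = 7248*I*√5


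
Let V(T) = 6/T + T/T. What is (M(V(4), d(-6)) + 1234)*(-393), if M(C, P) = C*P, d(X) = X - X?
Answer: -484962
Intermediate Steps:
V(T) = 1 + 6/T (V(T) = 6/T + 1 = 1 + 6/T)
d(X) = 0
(M(V(4), d(-6)) + 1234)*(-393) = (((6 + 4)/4)*0 + 1234)*(-393) = (((¼)*10)*0 + 1234)*(-393) = ((5/2)*0 + 1234)*(-393) = (0 + 1234)*(-393) = 1234*(-393) = -484962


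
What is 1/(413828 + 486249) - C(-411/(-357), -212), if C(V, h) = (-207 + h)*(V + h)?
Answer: -9462625610814/107109163 ≈ -88346.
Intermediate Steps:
1/(413828 + 486249) - C(-411/(-357), -212) = 1/(413828 + 486249) - ((-212)² - (-85077)/(-357) - 207*(-212) - 411/(-357)*(-212)) = 1/900077 - (44944 - (-85077)*(-1)/357 + 43884 - 411*(-1/357)*(-212)) = 1/900077 - (44944 - 207*137/119 + 43884 + (137/119)*(-212)) = 1/900077 - (44944 - 28359/119 + 43884 - 29044/119) = 1/900077 - 1*10513129/119 = 1/900077 - 10513129/119 = -9462625610814/107109163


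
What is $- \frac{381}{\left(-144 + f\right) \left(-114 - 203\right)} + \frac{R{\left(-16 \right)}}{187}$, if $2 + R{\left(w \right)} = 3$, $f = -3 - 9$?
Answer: $- \frac{7265}{3082508} \approx -0.0023568$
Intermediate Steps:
$f = -12$ ($f = -3 - 9 = -12$)
$R{\left(w \right)} = 1$ ($R{\left(w \right)} = -2 + 3 = 1$)
$- \frac{381}{\left(-144 + f\right) \left(-114 - 203\right)} + \frac{R{\left(-16 \right)}}{187} = - \frac{381}{\left(-144 - 12\right) \left(-114 - 203\right)} + 1 \cdot \frac{1}{187} = - \frac{381}{\left(-156\right) \left(-317\right)} + 1 \cdot \frac{1}{187} = - \frac{381}{49452} + \frac{1}{187} = \left(-381\right) \frac{1}{49452} + \frac{1}{187} = - \frac{127}{16484} + \frac{1}{187} = - \frac{7265}{3082508}$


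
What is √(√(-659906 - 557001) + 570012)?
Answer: √(570012 + I*√1216907) ≈ 754.99 + 0.731*I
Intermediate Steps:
√(√(-659906 - 557001) + 570012) = √(√(-1216907) + 570012) = √(I*√1216907 + 570012) = √(570012 + I*√1216907)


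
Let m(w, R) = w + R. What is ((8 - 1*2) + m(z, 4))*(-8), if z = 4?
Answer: -112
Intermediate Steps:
m(w, R) = R + w
((8 - 1*2) + m(z, 4))*(-8) = ((8 - 1*2) + (4 + 4))*(-8) = ((8 - 2) + 8)*(-8) = (6 + 8)*(-8) = 14*(-8) = -112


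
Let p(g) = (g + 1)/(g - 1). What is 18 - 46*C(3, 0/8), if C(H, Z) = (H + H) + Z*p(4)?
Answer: -258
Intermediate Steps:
p(g) = (1 + g)/(-1 + g)
C(H, Z) = 2*H + 5*Z/3 (C(H, Z) = (H + H) + Z*((1 + 4)/(-1 + 4)) = 2*H + Z*(5/3) = 2*H + 5*Z/3)
18 - 46*C(3, 0/8) = 18 - 46*(2*3 + 5*(0/8)/3) = 18 - 46*(6 + 5*(0*(1/8))/3) = 18 - 46*(6 + (5/3)*0) = 18 - 46*(6 + 0) = 18 - 46*6 = 18 - 276 = -258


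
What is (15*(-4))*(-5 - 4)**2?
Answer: -4860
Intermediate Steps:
(15*(-4))*(-5 - 4)**2 = -60*(-9)**2 = -60*81 = -4860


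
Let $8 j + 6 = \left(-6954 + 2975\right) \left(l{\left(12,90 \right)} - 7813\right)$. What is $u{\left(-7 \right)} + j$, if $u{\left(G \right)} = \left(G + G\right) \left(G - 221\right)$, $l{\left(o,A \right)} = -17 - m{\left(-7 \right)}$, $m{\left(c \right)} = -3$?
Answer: $\frac{31169163}{8} \approx 3.8961 \cdot 10^{6}$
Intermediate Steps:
$l{\left(o,A \right)} = -14$ ($l{\left(o,A \right)} = -17 - -3 = -17 + 3 = -14$)
$u{\left(G \right)} = 2 G \left(-221 + G\right)$
$j = \frac{31143627}{8}$ ($j = - \frac{3}{4} + \frac{\left(-6954 + 2975\right) \left(-14 - 7813\right)}{8} = - \frac{3}{4} + \frac{\left(-3979\right) \left(-7827\right)}{8} = - \frac{3}{4} + \frac{1}{8} \cdot 31143633 = - \frac{3}{4} + \frac{31143633}{8} = \frac{31143627}{8} \approx 3.893 \cdot 10^{6}$)
$u{\left(-7 \right)} + j = 2 \left(-7\right) \left(-221 - 7\right) + \frac{31143627}{8} = 2 \left(-7\right) \left(-228\right) + \frac{31143627}{8} = 3192 + \frac{31143627}{8} = \frac{31169163}{8}$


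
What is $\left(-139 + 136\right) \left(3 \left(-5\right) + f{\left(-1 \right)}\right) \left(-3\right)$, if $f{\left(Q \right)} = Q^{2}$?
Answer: $-126$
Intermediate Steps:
$\left(-139 + 136\right) \left(3 \left(-5\right) + f{\left(-1 \right)}\right) \left(-3\right) = \left(-139 + 136\right) \left(3 \left(-5\right) + \left(-1\right)^{2}\right) \left(-3\right) = - 3 \left(-15 + 1\right) \left(-3\right) = - 3 \left(\left(-14\right) \left(-3\right)\right) = \left(-3\right) 42 = -126$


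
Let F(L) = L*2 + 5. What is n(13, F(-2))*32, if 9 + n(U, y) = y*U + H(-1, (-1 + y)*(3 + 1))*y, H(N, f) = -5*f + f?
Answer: 128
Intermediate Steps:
F(L) = 5 + 2*L (F(L) = 2*L + 5 = 5 + 2*L)
H(N, f) = -4*f
n(U, y) = -9 + U*y + y*(16 - 16*y) (n(U, y) = -9 + (y*U + (-4*(-1 + y)*(3 + 1))*y) = -9 + (U*y + (-4*(-1 + y)*4)*y) = -9 + (U*y + (-4*(-4 + 4*y))*y) = -9 + (U*y + (16 - 16*y)*y) = -9 + (U*y + y*(16 - 16*y)) = -9 + U*y + y*(16 - 16*y))
n(13, F(-2))*32 = (-9 + 13*(5 + 2*(-2)) + 16*(5 + 2*(-2))*(1 - (5 + 2*(-2))))*32 = (-9 + 13*(5 - 4) + 16*(5 - 4)*(1 - (5 - 4)))*32 = (-9 + 13*1 + 16*1*(1 - 1*1))*32 = (-9 + 13 + 16*1*(1 - 1))*32 = (-9 + 13 + 16*1*0)*32 = (-9 + 13 + 0)*32 = 4*32 = 128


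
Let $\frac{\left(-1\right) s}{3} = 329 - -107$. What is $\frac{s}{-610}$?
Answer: $\frac{654}{305} \approx 2.1443$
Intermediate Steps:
$s = -1308$ ($s = - 3 \left(329 - -107\right) = - 3 \left(329 + 107\right) = \left(-3\right) 436 = -1308$)
$\frac{s}{-610} = - \frac{1308}{-610} = \left(-1308\right) \left(- \frac{1}{610}\right) = \frac{654}{305}$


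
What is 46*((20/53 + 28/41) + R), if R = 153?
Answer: 15399558/2173 ≈ 7086.8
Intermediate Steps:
46*((20/53 + 28/41) + R) = 46*((20/53 + 28/41) + 153) = 46*(2304/2173 + 153) = 46*(334773/2173) = 15399558/2173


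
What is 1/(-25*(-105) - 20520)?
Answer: -1/17895 ≈ -5.5882e-5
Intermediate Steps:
1/(-25*(-105) - 20520) = 1/(2625 - 20520) = 1/(-17895) = -1/17895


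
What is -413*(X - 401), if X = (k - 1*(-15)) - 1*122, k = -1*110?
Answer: 255234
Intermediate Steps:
k = -110
X = -217 (X = (-110 - 1*(-15)) - 1*122 = (-110 + 15) - 122 = -95 - 122 = -217)
-413*(X - 401) = -413*(-217 - 401) = -413*(-618) = 255234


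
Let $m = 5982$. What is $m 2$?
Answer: $11964$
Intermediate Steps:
$m 2 = 5982 \cdot 2 = 11964$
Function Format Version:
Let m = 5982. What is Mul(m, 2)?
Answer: 11964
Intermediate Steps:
Mul(m, 2) = Mul(5982, 2) = 11964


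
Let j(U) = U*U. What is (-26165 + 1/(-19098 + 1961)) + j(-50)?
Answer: -405547106/17137 ≈ -23665.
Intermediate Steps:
j(U) = U²
(-26165 + 1/(-19098 + 1961)) + j(-50) = (-26165 + 1/(-19098 + 1961)) + (-50)² = (-26165 + 1/(-17137)) + 2500 = (-26165 - 1/17137) + 2500 = -448389606/17137 + 2500 = -405547106/17137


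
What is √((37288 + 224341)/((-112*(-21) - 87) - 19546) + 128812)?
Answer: √38462987761583/17281 ≈ 358.88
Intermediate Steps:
√((37288 + 224341)/((-112*(-21) - 87) - 19546) + 128812) = √(261629/((2352 - 87) - 19546) + 128812) = √(261629/(2265 - 19546) + 128812) = √(261629/(-17281) + 128812) = √(261629*(-1/17281) + 128812) = √(-261629/17281 + 128812) = √(2225738543/17281) = √38462987761583/17281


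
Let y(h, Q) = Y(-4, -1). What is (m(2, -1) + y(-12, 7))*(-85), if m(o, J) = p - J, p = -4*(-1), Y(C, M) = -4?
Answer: -85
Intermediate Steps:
y(h, Q) = -4
p = 4
m(o, J) = 4 - J
(m(2, -1) + y(-12, 7))*(-85) = ((4 - 1*(-1)) - 4)*(-85) = ((4 + 1) - 4)*(-85) = (5 - 4)*(-85) = 1*(-85) = -85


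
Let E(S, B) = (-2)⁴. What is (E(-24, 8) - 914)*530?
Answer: -475940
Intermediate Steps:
E(S, B) = 16
(E(-24, 8) - 914)*530 = (16 - 914)*530 = -898*530 = -475940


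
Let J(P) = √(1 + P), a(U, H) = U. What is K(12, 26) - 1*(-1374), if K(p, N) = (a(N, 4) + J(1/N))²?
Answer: 53327/26 + 6*√78 ≈ 2104.0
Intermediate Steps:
K(p, N) = (N + √(1 + 1/N))²
K(12, 26) - 1*(-1374) = (26 + √((1 + 26)/26))² - 1*(-1374) = (26 + √((1/26)*27))² + 1374 = (26 + √(27/26))² + 1374 = (26 + 3*√78/26)² + 1374 = 1374 + (26 + 3*√78/26)²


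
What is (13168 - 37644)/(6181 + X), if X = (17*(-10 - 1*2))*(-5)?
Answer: -24476/7201 ≈ -3.3990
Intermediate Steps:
X = 1020 (X = (17*(-10 - 2))*(-5) = (17*(-12))*(-5) = -204*(-5) = 1020)
(13168 - 37644)/(6181 + X) = (13168 - 37644)/(6181 + 1020) = -24476/7201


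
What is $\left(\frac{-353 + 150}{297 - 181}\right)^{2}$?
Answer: $\frac{49}{16} \approx 3.0625$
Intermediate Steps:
$\left(\frac{-353 + 150}{297 - 181}\right)^{2} = \left(- \frac{203}{297 - 181}\right)^{2} = \left(- \frac{203}{116}\right)^{2} = \left(\left(-203\right) \frac{1}{116}\right)^{2} = \left(- \frac{7}{4}\right)^{2} = \frac{49}{16}$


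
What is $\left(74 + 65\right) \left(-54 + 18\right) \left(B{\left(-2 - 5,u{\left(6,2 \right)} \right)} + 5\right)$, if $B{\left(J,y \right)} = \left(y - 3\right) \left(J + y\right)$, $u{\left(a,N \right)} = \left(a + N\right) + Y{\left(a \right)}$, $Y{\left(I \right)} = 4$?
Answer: $-250200$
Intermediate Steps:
$u{\left(a,N \right)} = 4 + N + a$ ($u{\left(a,N \right)} = \left(a + N\right) + 4 = \left(N + a\right) + 4 = 4 + N + a$)
$B{\left(J,y \right)} = \left(-3 + y\right) \left(J + y\right)$
$\left(74 + 65\right) \left(-54 + 18\right) \left(B{\left(-2 - 5,u{\left(6,2 \right)} \right)} + 5\right) = \left(74 + 65\right) \left(-54 + 18\right) \left(\left(\left(4 + 2 + 6\right)^{2} - 3 \left(-2 - 5\right) - 3 \left(4 + 2 + 6\right) + \left(-2 - 5\right) \left(4 + 2 + 6\right)\right) + 5\right) = 139 \left(-36\right) \left(\left(12^{2} - 3 \left(-2 - 5\right) - 36 + \left(-2 - 5\right) 12\right) + 5\right) = - 5004 \left(\left(144 - -21 - 36 - 84\right) + 5\right) = - 5004 \left(\left(144 + 21 - 36 - 84\right) + 5\right) = - 5004 \left(45 + 5\right) = \left(-5004\right) 50 = -250200$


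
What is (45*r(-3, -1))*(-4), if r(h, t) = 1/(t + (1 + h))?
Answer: 60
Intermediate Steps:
r(h, t) = 1/(1 + h + t)
(45*r(-3, -1))*(-4) = (45/(1 - 3 - 1))*(-4) = (45/(-3))*(-4) = (45*(-⅓))*(-4) = -15*(-4) = 60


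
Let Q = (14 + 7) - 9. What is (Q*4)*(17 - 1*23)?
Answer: -288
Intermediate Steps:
Q = 12 (Q = 21 - 9 = 12)
(Q*4)*(17 - 1*23) = (12*4)*(17 - 1*23) = 48*(17 - 23) = 48*(-6) = -288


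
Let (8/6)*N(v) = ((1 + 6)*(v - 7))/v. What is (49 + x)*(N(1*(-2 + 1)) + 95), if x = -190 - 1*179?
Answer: -43840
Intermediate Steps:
x = -369 (x = -190 - 179 = -369)
N(v) = 3*(-49 + 7*v)/(4*v) (N(v) = 3*(((1 + 6)*(v - 7))/v)/4 = 3*((7*(-7 + v))/v)/4 = 3*((-49 + 7*v)/v)/4 = 3*(-49 + 7*v)/(4*v))
(49 + x)*(N(1*(-2 + 1)) + 95) = (49 - 369)*(21*(-7 + 1*(-2 + 1))/(4*((1*(-2 + 1)))) + 95) = -320*(21*(-7 + 1*(-1))/(4*((1*(-1)))) + 95) = -320*((21/4)*(-7 - 1)/(-1) + 95) = -320*((21/4)*(-1)*(-8) + 95) = -320*(42 + 95) = -320*137 = -43840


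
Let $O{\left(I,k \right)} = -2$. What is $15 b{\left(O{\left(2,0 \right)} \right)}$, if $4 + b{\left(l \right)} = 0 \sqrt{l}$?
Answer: $-60$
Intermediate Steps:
$b{\left(l \right)} = -4$ ($b{\left(l \right)} = -4 + 0 \sqrt{l} = -4 + 0 = -4$)
$15 b{\left(O{\left(2,0 \right)} \right)} = 15 \left(-4\right) = -60$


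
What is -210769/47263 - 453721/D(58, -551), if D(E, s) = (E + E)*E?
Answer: -22862269455/317985464 ≈ -71.897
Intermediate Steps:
D(E, s) = 2*E² (D(E, s) = (2*E)*E = 2*E²)
-210769/47263 - 453721/D(58, -551) = -210769/47263 - 453721/(2*58²) = -210769*1/47263 - 453721/(2*3364) = -210769/47263 - 453721/6728 = -22862269455/317985464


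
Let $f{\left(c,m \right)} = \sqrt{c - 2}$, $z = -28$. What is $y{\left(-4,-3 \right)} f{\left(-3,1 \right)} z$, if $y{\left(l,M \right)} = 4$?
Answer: $- 112 i \sqrt{5} \approx - 250.44 i$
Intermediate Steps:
$f{\left(c,m \right)} = \sqrt{-2 + c}$
$y{\left(-4,-3 \right)} f{\left(-3,1 \right)} z = 4 \sqrt{-2 - 3} \left(-28\right) = 4 \sqrt{-5} \left(-28\right) = 4 i \sqrt{5} \left(-28\right) = - 112 i \sqrt{5}$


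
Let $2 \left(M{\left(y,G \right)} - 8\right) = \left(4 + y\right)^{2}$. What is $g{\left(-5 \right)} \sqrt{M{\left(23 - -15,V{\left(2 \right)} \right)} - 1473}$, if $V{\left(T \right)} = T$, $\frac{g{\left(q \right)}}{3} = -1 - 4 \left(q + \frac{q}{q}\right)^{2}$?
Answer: $- 195 i \sqrt{583} \approx - 4708.4 i$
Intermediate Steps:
$g{\left(q \right)} = -3 - 12 \left(1 + q\right)^{2}$ ($g{\left(q \right)} = 3 \left(-1 - 4 \left(q + \frac{q}{q}\right)^{2}\right) = 3 \left(-1 - 4 \left(q + 1\right)^{2}\right) = 3 \left(-1 - 4 \left(1 + q\right)^{2}\right) = -3 - 12 \left(1 + q\right)^{2}$)
$M{\left(y,G \right)} = 8 + \frac{\left(4 + y\right)^{2}}{2}$
$g{\left(-5 \right)} \sqrt{M{\left(23 - -15,V{\left(2 \right)} \right)} - 1473} = \left(-3 - 12 \left(1 - 5\right)^{2}\right) \sqrt{\left(8 + \frac{\left(4 + \left(23 - -15\right)\right)^{2}}{2}\right) - 1473} = \left(-3 - 12 \left(-4\right)^{2}\right) \sqrt{\left(8 + \frac{\left(4 + \left(23 + 15\right)\right)^{2}}{2}\right) - 1473} = \left(-3 - 192\right) \sqrt{\left(8 + \frac{\left(4 + 38\right)^{2}}{2}\right) - 1473} = \left(-3 - 192\right) \sqrt{\left(8 + \frac{42^{2}}{2}\right) - 1473} = - 195 \sqrt{\left(8 + \frac{1}{2} \cdot 1764\right) - 1473} = - 195 \sqrt{\left(8 + 882\right) - 1473} = - 195 \sqrt{890 - 1473} = - 195 \sqrt{-583} = - 195 i \sqrt{583}$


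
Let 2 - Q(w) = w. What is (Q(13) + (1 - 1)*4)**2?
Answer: 121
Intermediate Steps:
Q(w) = 2 - w
(Q(13) + (1 - 1)*4)**2 = ((2 - 1*13) + (1 - 1)*4)**2 = ((2 - 13) + 0*4)**2 = (-11 + 0)**2 = (-11)**2 = 121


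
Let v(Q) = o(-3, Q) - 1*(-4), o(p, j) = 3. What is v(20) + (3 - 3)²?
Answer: 7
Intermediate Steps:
v(Q) = 7 (v(Q) = 3 - 1*(-4) = 3 + 4 = 7)
v(20) + (3 - 3)² = 7 + (3 - 3)² = 7 + 0² = 7 + 0 = 7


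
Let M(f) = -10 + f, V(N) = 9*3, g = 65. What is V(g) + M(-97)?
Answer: -80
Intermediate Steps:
V(N) = 27
V(g) + M(-97) = 27 + (-10 - 97) = 27 - 107 = -80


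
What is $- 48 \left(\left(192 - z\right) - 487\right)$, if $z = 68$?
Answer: $17424$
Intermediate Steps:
$- 48 \left(\left(192 - z\right) - 487\right) = - 48 \left(\left(192 - 68\right) - 487\right) = - 48 \left(124 - 487\right) = \left(-48\right) \left(-363\right) = 17424$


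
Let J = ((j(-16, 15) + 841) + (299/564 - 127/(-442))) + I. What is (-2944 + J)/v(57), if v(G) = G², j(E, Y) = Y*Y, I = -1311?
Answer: -397387823/404968356 ≈ -0.98128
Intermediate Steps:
j(E, Y) = Y²
J = -30435887/124644 (J = ((15² + 841) + (299/564 - 127/(-442))) - 1311 = ((225 + 841) + (299*(1/564) - 127*(-1/442))) - 1311 = (1066 + (299/564 + 127/442)) - 1311 = (1066 + 101893/124644) - 1311 = 132972397/124644 - 1311 = -30435887/124644 ≈ -244.18)
(-2944 + J)/v(57) = (-2944 - 30435887/124644)/(57²) = -397387823/124644/3249 = -397387823/124644*1/3249 = -397387823/404968356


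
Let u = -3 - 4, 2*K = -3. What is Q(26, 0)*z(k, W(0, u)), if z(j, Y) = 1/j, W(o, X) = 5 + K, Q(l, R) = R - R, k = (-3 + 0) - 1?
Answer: 0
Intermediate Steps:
K = -3/2 (K = (½)*(-3) = -3/2 ≈ -1.5000)
k = -4 (k = -3 - 1 = -4)
u = -7
Q(l, R) = 0
W(o, X) = 7/2 (W(o, X) = 5 - 3/2 = 7/2)
z(j, Y) = 1/j
Q(26, 0)*z(k, W(0, u)) = 0/(-4) = 0*(-¼) = 0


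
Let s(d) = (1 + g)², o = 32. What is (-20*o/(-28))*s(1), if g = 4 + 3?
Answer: 10240/7 ≈ 1462.9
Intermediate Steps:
g = 7
s(d) = 64 (s(d) = (1 + 7)² = 8² = 64)
(-20*o/(-28))*s(1) = -640/(-28)*64 = -640*(-1)/28*64 = -20*(-8/7)*64 = (160/7)*64 = 10240/7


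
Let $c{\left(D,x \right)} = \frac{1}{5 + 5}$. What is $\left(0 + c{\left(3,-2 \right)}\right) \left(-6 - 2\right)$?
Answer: $- \frac{4}{5} \approx -0.8$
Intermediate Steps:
$c{\left(D,x \right)} = \frac{1}{10}$
$\left(0 + c{\left(3,-2 \right)}\right) \left(-6 - 2\right) = \left(0 + \frac{1}{10}\right) \left(-6 - 2\right) = \frac{-6 - 2}{10} = \frac{1}{10} \left(-8\right) = - \frac{4}{5}$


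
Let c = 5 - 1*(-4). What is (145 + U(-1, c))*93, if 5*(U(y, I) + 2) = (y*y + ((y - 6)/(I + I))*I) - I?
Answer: 130851/10 ≈ 13085.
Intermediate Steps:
c = 9 (c = 5 + 4 = 9)
U(y, I) = -13/5 - I/5 + y**2/5 + y/10 (U(y, I) = -2 + ((y*y + ((y - 6)/(I + I))*I) - I)/5 = -2 + ((y**2 + ((-6 + y)/((2*I)))*I) - I)/5 = -2 + ((y**2 + ((-6 + y)*(1/(2*I)))*I) - I)/5 = -2 + ((y**2 + ((-6 + y)/(2*I))*I) - I)/5 = -2 + ((y**2 + (-3 + y/2)) - I)/5 = -2 + ((-3 + y**2 + y/2) - I)/5 = -2 + (-3 + y**2 + y/2 - I)/5 = -2 + (-3/5 - I/5 + y**2/5 + y/10) = -13/5 - I/5 + y**2/5 + y/10)
(145 + U(-1, c))*93 = (145 + (-13/5 - 1/5*9 + (1/5)*(-1)**2 + (1/10)*(-1)))*93 = (145 + (-13/5 - 9/5 + (1/5)*1 - 1/10))*93 = (145 + (-13/5 - 9/5 + 1/5 - 1/10))*93 = (145 - 43/10)*93 = (1407/10)*93 = 130851/10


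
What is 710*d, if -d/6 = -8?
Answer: 34080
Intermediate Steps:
d = 48 (d = -6*(-8) = 48)
710*d = 710*48 = 34080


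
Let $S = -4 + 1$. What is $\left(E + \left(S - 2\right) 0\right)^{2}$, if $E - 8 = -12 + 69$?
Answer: $4225$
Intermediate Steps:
$S = -3$
$E = 65$ ($E = 8 + \left(-12 + 69\right) = 8 + 57 = 65$)
$\left(E + \left(S - 2\right) 0\right)^{2} = \left(65 + \left(-3 - 2\right) 0\right)^{2} = \left(65 - 0\right)^{2} = \left(65 + 0\right)^{2} = 65^{2} = 4225$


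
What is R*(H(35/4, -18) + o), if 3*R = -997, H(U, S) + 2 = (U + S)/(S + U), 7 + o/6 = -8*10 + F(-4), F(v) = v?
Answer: 545359/3 ≈ 1.8179e+5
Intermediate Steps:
o = -546 (o = -42 + 6*(-8*10 - 4) = -42 + 6*(-80 - 4) = -42 + 6*(-84) = -42 - 504 = -546)
H(U, S) = -1 (H(U, S) = -2 + (U + S)/(S + U) = -2 + (S + U)/(S + U) = -2 + 1 = -1)
R = -997/3 (R = (⅓)*(-997) = -997/3 ≈ -332.33)
R*(H(35/4, -18) + o) = -997*(-1 - 546)/3 = -997/3*(-547) = 545359/3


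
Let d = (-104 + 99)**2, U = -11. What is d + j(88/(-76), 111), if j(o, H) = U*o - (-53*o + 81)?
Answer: -1988/19 ≈ -104.63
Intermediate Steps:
j(o, H) = -81 + 42*o (j(o, H) = -11*o - (-53*o + 81) = -11*o - (81 - 53*o) = -11*o + (-81 + 53*o) = -81 + 42*o)
d = 25 (d = (-5)**2 = 25)
d + j(88/(-76), 111) = 25 + (-81 + 42*(88/(-76))) = 25 + (-81 + 42*(88*(-1/76))) = 25 + (-81 + 42*(-22/19)) = 25 + (-81 - 924/19) = 25 - 2463/19 = -1988/19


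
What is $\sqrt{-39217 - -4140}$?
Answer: $i \sqrt{35077} \approx 187.29 i$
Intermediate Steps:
$\sqrt{-39217 - -4140} = \sqrt{-39217 + 4140} = \sqrt{-35077} = i \sqrt{35077}$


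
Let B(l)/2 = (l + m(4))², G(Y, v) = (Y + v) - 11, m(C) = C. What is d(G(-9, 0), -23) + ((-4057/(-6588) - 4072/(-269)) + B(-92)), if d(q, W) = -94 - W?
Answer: 27349493393/1772172 ≈ 15433.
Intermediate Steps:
G(Y, v) = -11 + Y + v
B(l) = 2*(4 + l)² (B(l) = 2*(l + 4)² = 2*(4 + l)²)
d(G(-9, 0), -23) + ((-4057/(-6588) - 4072/(-269)) + B(-92)) = (-94 - 1*(-23)) + ((-4057/(-6588) - 4072/(-269)) + 2*(4 - 92)²) = (-94 + 23) + ((-4057*(-1/6588) - 4072*(-1/269)) + 2*(-88)²) = -71 + ((4057/6588 + 4072/269) + 2*7744) = -71 + (27917669/1772172 + 15488) = -71 + 27475317605/1772172 = 27349493393/1772172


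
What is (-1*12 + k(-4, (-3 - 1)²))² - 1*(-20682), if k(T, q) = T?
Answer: 20938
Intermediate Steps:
(-1*12 + k(-4, (-3 - 1)²))² - 1*(-20682) = (-1*12 - 4)² - 1*(-20682) = (-12 - 4)² + 20682 = (-16)² + 20682 = 256 + 20682 = 20938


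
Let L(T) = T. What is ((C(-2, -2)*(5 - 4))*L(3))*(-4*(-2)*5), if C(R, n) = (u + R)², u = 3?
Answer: 120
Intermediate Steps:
C(R, n) = (3 + R)²
((C(-2, -2)*(5 - 4))*L(3))*(-4*(-2)*5) = (((3 - 2)²*(5 - 4))*3)*(-4*(-2)*5) = ((1²*1)*3)*(8*5) = ((1*1)*3)*40 = (1*3)*40 = 3*40 = 120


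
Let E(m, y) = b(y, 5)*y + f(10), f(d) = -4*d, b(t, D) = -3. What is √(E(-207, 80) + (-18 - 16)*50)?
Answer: 6*I*√55 ≈ 44.497*I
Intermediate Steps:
E(m, y) = -40 - 3*y (E(m, y) = -3*y - 4*10 = -3*y - 40 = -40 - 3*y)
√(E(-207, 80) + (-18 - 16)*50) = √((-40 - 3*80) + (-18 - 16)*50) = √((-40 - 240) - 34*50) = √(-280 - 1700) = √(-1980) = 6*I*√55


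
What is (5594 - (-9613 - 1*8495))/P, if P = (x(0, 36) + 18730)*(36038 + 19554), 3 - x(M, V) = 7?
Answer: 11851/520507896 ≈ 2.2768e-5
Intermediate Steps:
x(M, V) = -4 (x(M, V) = 3 - 1*7 = 3 - 7 = -4)
P = 1041015792 (P = (-4 + 18730)*(36038 + 19554) = 18726*55592 = 1041015792)
(5594 - (-9613 - 1*8495))/P = (5594 - (-9613 - 1*8495))/1041015792 = (5594 - (-9613 - 8495))*(1/1041015792) = (5594 - 1*(-18108))*(1/1041015792) = (5594 + 18108)*(1/1041015792) = 23702*(1/1041015792) = 11851/520507896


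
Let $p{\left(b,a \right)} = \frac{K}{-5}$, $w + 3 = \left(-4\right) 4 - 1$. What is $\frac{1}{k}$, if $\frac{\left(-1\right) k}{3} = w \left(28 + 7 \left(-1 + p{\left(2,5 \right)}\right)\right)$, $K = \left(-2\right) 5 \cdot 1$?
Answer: $\frac{1}{2100} \approx 0.00047619$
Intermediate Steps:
$w = -20$ ($w = -3 - 17 = -20$)
$K = -10$ ($K = \left(-10\right) 1 = -10$)
$p{\left(b,a \right)} = 2$ ($p{\left(b,a \right)} = - \frac{10}{-5} = \left(-10\right) \left(- \frac{1}{5}\right) = 2$)
$k = 2100$ ($k = - 3 \left(- 20 \left(28 + 7 \left(-1 + 2\right)\right)\right) = - 3 \left(- 20 \left(28 + 7 \cdot 1\right)\right) = - 3 \left(- 20 \left(28 + 7\right)\right) = - 3 \left(\left(-20\right) 35\right) = \left(-3\right) \left(-700\right) = 2100$)
$\frac{1}{k} = \frac{1}{2100}$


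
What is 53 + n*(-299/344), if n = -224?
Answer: 10651/43 ≈ 247.70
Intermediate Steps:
53 + n*(-299/344) = 53 - (-66976)/344 = 53 - 224*(-299/344) = 53 + 8372/43 = 10651/43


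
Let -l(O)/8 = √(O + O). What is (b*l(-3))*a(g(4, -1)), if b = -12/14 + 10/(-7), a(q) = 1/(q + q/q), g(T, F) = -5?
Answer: -32*I*√6/7 ≈ -11.198*I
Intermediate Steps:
a(q) = 1/(1 + q) (a(q) = 1/(q + 1) = 1/(1 + q))
b = -16/7 (b = -12*1/14 + 10*(-⅐) = -6/7 - 10/7 = -16/7 ≈ -2.2857)
l(O) = -8*√2*√O (l(O) = -8*√(O + O) = -8*√2*√O)
(b*l(-3))*a(g(4, -1)) = (-(-128)*√2*√(-3)/7)/(1 - 5) = -(-128)*√2*I*√3/7/(-4) = -(-128)*I*√6/7*(-¼) = (128*I*√6/7)*(-¼) = -32*I*√6/7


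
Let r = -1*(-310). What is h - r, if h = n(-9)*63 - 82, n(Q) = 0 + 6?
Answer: -14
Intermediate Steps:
n(Q) = 6
h = 296 (h = 6*63 - 82 = 378 - 82 = 296)
r = 310
h - r = 296 - 1*310 = 296 - 310 = -14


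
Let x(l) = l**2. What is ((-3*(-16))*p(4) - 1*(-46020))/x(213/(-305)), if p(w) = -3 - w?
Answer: 472194900/5041 ≈ 93671.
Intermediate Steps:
((-3*(-16))*p(4) - 1*(-46020))/x(213/(-305)) = ((-3*(-16))*(-3 - 1*4) - 1*(-46020))/((213/(-305))**2) = (48*(-3 - 4) + 46020)/((213*(-1/305))**2) = (48*(-7) + 46020)/((-213/305)**2) = (-336 + 46020)/(45369/93025) = 45684*(93025/45369) = 472194900/5041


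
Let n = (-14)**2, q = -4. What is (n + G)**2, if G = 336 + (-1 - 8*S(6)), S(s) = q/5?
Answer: 7219969/25 ≈ 2.8880e+5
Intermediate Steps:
S(s) = -4/5
G = 1707/5 (G = 336 + (-1 - 8*(-4/5)) = 336 + (-1 + 32/5) = 336 + 27/5 = 1707/5 ≈ 341.40)
n = 196
(n + G)**2 = (196 + 1707/5)**2 = (2687/5)**2 = 7219969/25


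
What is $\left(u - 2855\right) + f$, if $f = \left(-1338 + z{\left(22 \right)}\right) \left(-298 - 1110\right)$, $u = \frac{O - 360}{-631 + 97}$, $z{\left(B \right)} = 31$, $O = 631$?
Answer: $\frac{981171863}{534} \approx 1.8374 \cdot 10^{6}$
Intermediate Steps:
$u = - \frac{271}{534}$ ($u = \frac{631 - 360}{-631 + 97} = \frac{271}{-534} = 271 \left(- \frac{1}{534}\right) = - \frac{271}{534} \approx -0.50749$)
$f = 1840256$ ($f = \left(-1338 + 31\right) \left(-298 - 1110\right) = \left(-1307\right) \left(-1408\right) = 1840256$)
$\left(u - 2855\right) + f = \left(- \frac{271}{534} - 2855\right) + 1840256 = - \frac{1524841}{534} + 1840256 = \frac{981171863}{534}$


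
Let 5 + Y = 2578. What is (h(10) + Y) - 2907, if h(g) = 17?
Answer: -317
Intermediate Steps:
Y = 2573 (Y = -5 + 2578 = 2573)
(h(10) + Y) - 2907 = (17 + 2573) - 2907 = 2590 - 2907 = -317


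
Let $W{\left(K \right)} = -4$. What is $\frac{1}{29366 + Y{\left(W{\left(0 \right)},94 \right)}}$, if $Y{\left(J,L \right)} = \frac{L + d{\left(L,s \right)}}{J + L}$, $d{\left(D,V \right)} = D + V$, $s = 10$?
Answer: $\frac{5}{146841} \approx 3.405 \cdot 10^{-5}$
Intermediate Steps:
$Y{\left(J,L \right)} = \frac{10 + 2 L}{J + L}$ ($Y{\left(J,L \right)} = \frac{L + \left(L + 10\right)}{J + L} = \frac{L + \left(10 + L\right)}{J + L} = \frac{10 + 2 L}{J + L}$)
$\frac{1}{29366 + Y{\left(W{\left(0 \right)},94 \right)}} = \frac{1}{29366 + \frac{2 \left(5 + 94\right)}{-4 + 94}} = \frac{1}{29366 + 2 \cdot \frac{1}{90} \cdot 99} = \frac{1}{29366 + \frac{11}{5}} = \frac{1}{\frac{146841}{5}} = \frac{5}{146841}$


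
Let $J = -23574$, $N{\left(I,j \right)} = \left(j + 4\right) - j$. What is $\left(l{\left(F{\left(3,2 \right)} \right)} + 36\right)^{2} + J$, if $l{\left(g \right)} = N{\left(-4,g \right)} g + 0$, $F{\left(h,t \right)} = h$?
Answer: $-21270$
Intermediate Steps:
$N{\left(I,j \right)} = 4$ ($N{\left(I,j \right)} = \left(4 + j\right) - j = 4$)
$l{\left(g \right)} = 4 g$ ($l{\left(g \right)} = 4 g + 0 = 4 g$)
$\left(l{\left(F{\left(3,2 \right)} \right)} + 36\right)^{2} + J = \left(4 \cdot 3 + 36\right)^{2} - 23574 = \left(12 + 36\right)^{2} - 23574 = 48^{2} - 23574 = 2304 - 23574 = -21270$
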